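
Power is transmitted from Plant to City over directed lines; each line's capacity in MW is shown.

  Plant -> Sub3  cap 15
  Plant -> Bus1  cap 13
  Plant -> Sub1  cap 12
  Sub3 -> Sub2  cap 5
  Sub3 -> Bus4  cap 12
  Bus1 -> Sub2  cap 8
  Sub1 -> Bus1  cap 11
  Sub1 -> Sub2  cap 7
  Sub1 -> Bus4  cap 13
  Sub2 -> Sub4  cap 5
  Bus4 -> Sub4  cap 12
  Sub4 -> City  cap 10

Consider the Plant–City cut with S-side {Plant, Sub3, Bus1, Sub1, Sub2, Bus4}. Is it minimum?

Given cut capacity: 5 + 12 = 17.
Augment Plant→Sub3→Sub2→Sub4→City: bottleneck 5, flow now 5.
Augment Plant→Sub3→Bus4→Sub4→City: bottleneck 5, flow now 10.
No augmenting path remains; maximum flow = 10.
In the residual graph, reachable from Plant: {Plant, Sub3, Bus1, Sub1, Sub2, Bus4, Sub4}.
Min-cut edges: Sub4→City (10); capacity 10 = 10.
Cut capacity 17 exceeds the max flow 10, so it is not minimum.

No — its capacity is 17, but the minimum cut has capacity 10.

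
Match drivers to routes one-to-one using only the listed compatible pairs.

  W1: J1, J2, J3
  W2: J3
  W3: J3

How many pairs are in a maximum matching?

Unit-capacity flow: source→left, listed edges, right→sink; max matching = max flow.
Augmenting path W1→J1 (+1); matched 1.
Augmenting path W2→J3 (+1); matched 2.
No augmenting path remains; maximum matching = 2.
König certificate: {W1, J3} is a vertex cover of size 2 (every listed pair touches it), so no matching can be larger.

2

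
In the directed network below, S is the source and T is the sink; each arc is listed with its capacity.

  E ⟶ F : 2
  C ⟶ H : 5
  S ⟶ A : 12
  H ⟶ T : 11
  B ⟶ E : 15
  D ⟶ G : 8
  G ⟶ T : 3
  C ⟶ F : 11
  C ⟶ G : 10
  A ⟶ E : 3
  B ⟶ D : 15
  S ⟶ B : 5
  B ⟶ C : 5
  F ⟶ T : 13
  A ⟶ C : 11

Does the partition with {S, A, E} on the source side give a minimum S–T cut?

No — its capacity is 18, but the minimum cut has capacity 17.

Given cut capacity: 5 + 11 + 2 = 18.
Augment S→A→C→F→T: bottleneck 11, flow now 11.
Augment S→A→E→F→T: bottleneck 1, flow now 12.
Augment S→B→C→G→T: bottleneck 3, flow now 15.
Augment S→B→C→H→T: bottleneck 2, flow now 17.
No augmenting path remains; maximum flow = 17.
In the residual graph, reachable from S: {S}.
Min-cut edges: S→A (12), S→B (5); capacity 12 + 5 = 17.
Cut capacity 18 exceeds the max flow 17, so it is not minimum.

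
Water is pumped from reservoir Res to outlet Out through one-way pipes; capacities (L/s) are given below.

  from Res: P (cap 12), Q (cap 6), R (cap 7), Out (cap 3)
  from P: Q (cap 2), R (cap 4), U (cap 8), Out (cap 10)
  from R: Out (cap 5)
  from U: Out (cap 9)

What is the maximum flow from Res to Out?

20

Augment Res→Out: bottleneck 3, flow now 3.
Augment Res→P→Out: bottleneck 10, flow now 13.
Augment Res→R→Out: bottleneck 5, flow now 18.
Augment Res→P→U→Out: bottleneck 2, flow now 20.
No augmenting path remains; maximum flow = 20.
In the residual graph, reachable from Res: {Res, Q, R}.
Min-cut edges: Res→P (12), Res→Out (3), R→Out (5); capacity 12 + 3 + 5 = 20.
This cut is saturated, so no flow can exceed 20.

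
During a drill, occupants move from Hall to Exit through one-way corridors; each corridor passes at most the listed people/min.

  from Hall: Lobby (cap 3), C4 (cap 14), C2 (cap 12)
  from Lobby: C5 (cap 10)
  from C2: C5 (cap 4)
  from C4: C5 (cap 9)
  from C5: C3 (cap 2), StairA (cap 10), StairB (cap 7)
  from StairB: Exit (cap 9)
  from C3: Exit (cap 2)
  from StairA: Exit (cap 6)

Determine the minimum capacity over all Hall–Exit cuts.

15

Augment Hall→Lobby→C5→StairB→Exit: bottleneck 3, flow now 3.
Augment Hall→C2→C5→StairB→Exit: bottleneck 4, flow now 7.
Augment Hall→C4→C5→C3→Exit: bottleneck 2, flow now 9.
Augment Hall→C4→C5→StairA→Exit: bottleneck 6, flow now 15.
No augmenting path remains; maximum flow = 15.
By max-flow min-cut, the minimum cut capacity equals the max flow.
In the residual graph, reachable from Hall: {Hall, Lobby, C2, C4, C5, StairA}.
Min-cut edges: C5→StairB (7), C5→C3 (2), StairA→Exit (6); capacity 7 + 2 + 6 = 15.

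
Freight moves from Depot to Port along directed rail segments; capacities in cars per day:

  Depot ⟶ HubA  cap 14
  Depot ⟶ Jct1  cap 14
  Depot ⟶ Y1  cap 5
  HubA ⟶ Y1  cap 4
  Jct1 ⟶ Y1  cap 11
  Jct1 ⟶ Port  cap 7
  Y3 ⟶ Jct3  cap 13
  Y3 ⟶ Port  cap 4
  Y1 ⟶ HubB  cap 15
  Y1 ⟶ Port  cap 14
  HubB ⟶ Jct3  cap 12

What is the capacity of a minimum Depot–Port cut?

Augment Depot→Jct1→Port: bottleneck 7, flow now 7.
Augment Depot→Y1→Port: bottleneck 5, flow now 12.
Augment Depot→HubA→Y1→Port: bottleneck 4, flow now 16.
Augment Depot→Jct1→Y1→Port: bottleneck 5, flow now 21.
No augmenting path remains; maximum flow = 21.
By max-flow min-cut, the minimum cut capacity equals the max flow.
In the residual graph, reachable from Depot: {Depot, HubA, Jct1, Y1, HubB, Jct3}.
Min-cut edges: Jct1→Port (7), Y1→Port (14); capacity 7 + 14 = 21.

21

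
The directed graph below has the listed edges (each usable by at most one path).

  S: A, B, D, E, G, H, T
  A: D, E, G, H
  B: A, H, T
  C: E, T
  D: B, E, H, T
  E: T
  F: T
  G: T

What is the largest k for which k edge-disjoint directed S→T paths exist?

5

Assign every edge capacity 1; by Menger, the answer equals the max flow.
Path S→T (+1); total 1.
Path S→B→T (+1); total 2.
Path S→D→T (+1); total 3.
Path S→E→T (+1); total 4.
Path S→G→T (+1); total 5.
No residual S→T path; max flow = 5.
Certifying cut of size 5: {B→T, D→T, E→T, G→T, S→T}.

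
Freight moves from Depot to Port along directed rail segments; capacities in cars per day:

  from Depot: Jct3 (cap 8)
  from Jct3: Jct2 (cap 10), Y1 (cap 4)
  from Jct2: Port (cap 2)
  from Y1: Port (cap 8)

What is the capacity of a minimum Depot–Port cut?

6

Augment Depot→Jct3→Jct2→Port: bottleneck 2, flow now 2.
Augment Depot→Jct3→Y1→Port: bottleneck 4, flow now 6.
No augmenting path remains; maximum flow = 6.
By max-flow min-cut, the minimum cut capacity equals the max flow.
In the residual graph, reachable from Depot: {Depot, Jct3, Jct2}.
Min-cut edges: Jct3→Y1 (4), Jct2→Port (2); capacity 4 + 2 = 6.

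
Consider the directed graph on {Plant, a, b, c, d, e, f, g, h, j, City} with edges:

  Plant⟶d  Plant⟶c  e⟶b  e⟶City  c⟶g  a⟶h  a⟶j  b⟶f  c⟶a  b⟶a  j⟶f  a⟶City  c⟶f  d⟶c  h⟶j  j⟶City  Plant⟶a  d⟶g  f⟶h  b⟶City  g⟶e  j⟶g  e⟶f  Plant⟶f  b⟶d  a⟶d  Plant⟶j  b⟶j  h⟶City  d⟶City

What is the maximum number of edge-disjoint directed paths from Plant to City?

5

Assign every edge capacity 1; by Menger, the answer equals the max flow.
Path Plant→a→City (+1); total 1.
Path Plant→d→City (+1); total 2.
Path Plant→j→City (+1); total 3.
Path Plant→f→h→City (+1); total 4.
Path Plant→c→g→e→City (+1); total 5.
No residual Plant→City path; max flow = 5.
Certifying cut of size 5: {Plant→a, Plant→c, Plant→d, Plant→f, Plant→j}.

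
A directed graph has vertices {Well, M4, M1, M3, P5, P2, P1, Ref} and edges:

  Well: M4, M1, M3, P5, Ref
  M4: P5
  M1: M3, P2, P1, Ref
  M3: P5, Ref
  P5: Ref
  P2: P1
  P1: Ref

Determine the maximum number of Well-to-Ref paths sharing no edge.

Assign every edge capacity 1; by Menger, the answer equals the max flow.
Path Well→Ref (+1); total 1.
Path Well→M1→Ref (+1); total 2.
Path Well→M3→Ref (+1); total 3.
Path Well→P5→Ref (+1); total 4.
No residual Well→Ref path; max flow = 4.
Certifying cut of size 4: {P5→Ref, Well→M1, Well→M3, Well→Ref}.

4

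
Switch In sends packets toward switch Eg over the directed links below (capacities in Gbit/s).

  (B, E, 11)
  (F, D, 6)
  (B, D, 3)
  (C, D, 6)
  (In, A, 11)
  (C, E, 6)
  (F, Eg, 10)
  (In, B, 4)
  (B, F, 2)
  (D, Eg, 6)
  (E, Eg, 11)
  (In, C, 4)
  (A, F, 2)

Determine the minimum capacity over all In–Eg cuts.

10

Augment In→A→F→Eg: bottleneck 2, flow now 2.
Augment In→B→D→Eg: bottleneck 3, flow now 5.
Augment In→B→E→Eg: bottleneck 1, flow now 6.
Augment In→C→D→Eg: bottleneck 3, flow now 9.
Augment In→C→E→Eg: bottleneck 1, flow now 10.
No augmenting path remains; maximum flow = 10.
By max-flow min-cut, the minimum cut capacity equals the max flow.
In the residual graph, reachable from In: {In, A}.
Min-cut edges: In→B (4), In→C (4), A→F (2); capacity 4 + 4 + 2 = 10.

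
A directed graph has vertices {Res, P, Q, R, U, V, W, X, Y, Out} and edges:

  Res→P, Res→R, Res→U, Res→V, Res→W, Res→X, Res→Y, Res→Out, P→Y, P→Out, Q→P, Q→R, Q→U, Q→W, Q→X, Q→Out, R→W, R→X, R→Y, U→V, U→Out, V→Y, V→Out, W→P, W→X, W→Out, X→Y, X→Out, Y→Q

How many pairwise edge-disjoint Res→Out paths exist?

7

Assign every edge capacity 1; by Menger, the answer equals the max flow.
Path Res→Out (+1); total 1.
Path Res→P→Out (+1); total 2.
Path Res→U→Out (+1); total 3.
Path Res→V→Out (+1); total 4.
Path Res→W→Out (+1); total 5.
Path Res→X→Out (+1); total 6.
Path Res→Y→Q→Out (+1); total 7.
No residual Res→Out path; max flow = 7.
Certifying cut of size 7: {P→Out, Res→Out, Res→U, Res→V, W→Out, X→Out, Y→Q}.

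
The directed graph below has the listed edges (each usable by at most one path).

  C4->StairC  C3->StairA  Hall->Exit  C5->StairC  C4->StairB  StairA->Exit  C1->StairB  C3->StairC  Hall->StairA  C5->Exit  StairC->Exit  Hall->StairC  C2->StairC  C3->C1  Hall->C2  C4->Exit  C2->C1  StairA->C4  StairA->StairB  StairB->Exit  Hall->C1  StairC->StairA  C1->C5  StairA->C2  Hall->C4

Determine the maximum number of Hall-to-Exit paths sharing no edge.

6

Assign every edge capacity 1; by Menger, the answer equals the max flow.
Path Hall→Exit (+1); total 1.
Path Hall→StairA→Exit (+1); total 2.
Path Hall→C4→Exit (+1); total 3.
Path Hall→StairC→Exit (+1); total 4.
Path Hall→C1→C5→Exit (+1); total 5.
Path Hall→C2→C1→StairB→Exit (+1); total 6.
No residual Hall→Exit path; max flow = 6.
Certifying cut of size 6: {Hall→C1, Hall→C2, Hall→C4, Hall→Exit, Hall→StairA, Hall→StairC}.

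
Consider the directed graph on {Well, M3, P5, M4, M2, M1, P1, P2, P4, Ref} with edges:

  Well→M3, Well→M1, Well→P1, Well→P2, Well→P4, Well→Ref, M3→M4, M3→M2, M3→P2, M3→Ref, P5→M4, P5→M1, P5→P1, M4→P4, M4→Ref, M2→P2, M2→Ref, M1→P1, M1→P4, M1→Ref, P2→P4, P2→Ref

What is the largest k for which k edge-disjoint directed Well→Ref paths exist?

Assign every edge capacity 1; by Menger, the answer equals the max flow.
Path Well→Ref (+1); total 1.
Path Well→M3→Ref (+1); total 2.
Path Well→M1→Ref (+1); total 3.
Path Well→P2→Ref (+1); total 4.
No residual Well→Ref path; max flow = 4.
Certifying cut of size 4: {Well→M1, Well→M3, Well→P2, Well→Ref}.

4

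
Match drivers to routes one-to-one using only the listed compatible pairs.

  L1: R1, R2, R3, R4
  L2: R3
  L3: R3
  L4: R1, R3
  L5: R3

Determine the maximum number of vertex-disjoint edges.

Unit-capacity flow: source→left, listed edges, right→sink; max matching = max flow.
Augmenting path L1→R1 (+1); matched 1.
Augmenting path L2→R3 (+1); matched 2.
Augmenting path L4→R1→L1→R2 (+1); matched 3.
No augmenting path remains; maximum matching = 3.
König certificate: {L1, L4, R3} is a vertex cover of size 3 (every listed pair touches it), so no matching can be larger.

3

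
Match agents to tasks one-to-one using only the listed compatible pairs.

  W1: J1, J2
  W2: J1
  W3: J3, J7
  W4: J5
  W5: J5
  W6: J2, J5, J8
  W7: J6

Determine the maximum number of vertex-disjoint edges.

6

Unit-capacity flow: source→left, listed edges, right→sink; max matching = max flow.
Augmenting path W1→J1 (+1); matched 1.
Augmenting path W3→J3 (+1); matched 2.
Augmenting path W4→J5 (+1); matched 3.
Augmenting path W6→J2 (+1); matched 4.
Augmenting path W7→J6 (+1); matched 5.
Augmenting path W2→J1→W1→J2→W6→J8 (+1); matched 6.
No augmenting path remains; maximum matching = 6.
König certificate: {W1, W2, W3, W6, W7, J5} is a vertex cover of size 6 (every listed pair touches it), so no matching can be larger.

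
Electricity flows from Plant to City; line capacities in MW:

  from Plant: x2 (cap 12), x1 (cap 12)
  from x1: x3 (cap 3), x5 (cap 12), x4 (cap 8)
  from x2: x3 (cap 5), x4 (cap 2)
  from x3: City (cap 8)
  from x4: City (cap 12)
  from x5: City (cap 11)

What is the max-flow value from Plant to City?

19

Augment Plant→x1→x3→City: bottleneck 3, flow now 3.
Augment Plant→x1→x4→City: bottleneck 8, flow now 11.
Augment Plant→x1→x5→City: bottleneck 1, flow now 12.
Augment Plant→x2→x3→City: bottleneck 5, flow now 17.
Augment Plant→x2→x4→City: bottleneck 2, flow now 19.
No augmenting path remains; maximum flow = 19.
In the residual graph, reachable from Plant: {Plant, x2}.
Min-cut edges: Plant→x1 (12), x2→x3 (5), x2→x4 (2); capacity 12 + 5 + 2 = 19.
This cut is saturated, so no flow can exceed 19.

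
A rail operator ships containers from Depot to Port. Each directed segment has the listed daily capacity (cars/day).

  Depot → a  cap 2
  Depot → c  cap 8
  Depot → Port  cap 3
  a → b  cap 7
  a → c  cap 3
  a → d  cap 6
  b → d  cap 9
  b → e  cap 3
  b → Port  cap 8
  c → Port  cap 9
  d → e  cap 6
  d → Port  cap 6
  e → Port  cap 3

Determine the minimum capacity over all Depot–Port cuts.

Augment Depot→Port: bottleneck 3, flow now 3.
Augment Depot→c→Port: bottleneck 8, flow now 11.
Augment Depot→a→b→Port: bottleneck 2, flow now 13.
No augmenting path remains; maximum flow = 13.
By max-flow min-cut, the minimum cut capacity equals the max flow.
In the residual graph, reachable from Depot: {Depot}.
Min-cut edges: Depot→a (2), Depot→c (8), Depot→Port (3); capacity 2 + 8 + 3 = 13.

13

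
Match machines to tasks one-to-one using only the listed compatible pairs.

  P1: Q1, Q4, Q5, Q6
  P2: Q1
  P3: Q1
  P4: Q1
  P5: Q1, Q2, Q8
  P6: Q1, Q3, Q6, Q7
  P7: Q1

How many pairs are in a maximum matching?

Unit-capacity flow: source→left, listed edges, right→sink; max matching = max flow.
Augmenting path P1→Q1 (+1); matched 1.
Augmenting path P5→Q2 (+1); matched 2.
Augmenting path P6→Q3 (+1); matched 3.
Augmenting path P2→Q1→P1→Q4 (+1); matched 4.
No augmenting path remains; maximum matching = 4.
König certificate: {P1, P5, P6, Q1} is a vertex cover of size 4 (every listed pair touches it), so no matching can be larger.

4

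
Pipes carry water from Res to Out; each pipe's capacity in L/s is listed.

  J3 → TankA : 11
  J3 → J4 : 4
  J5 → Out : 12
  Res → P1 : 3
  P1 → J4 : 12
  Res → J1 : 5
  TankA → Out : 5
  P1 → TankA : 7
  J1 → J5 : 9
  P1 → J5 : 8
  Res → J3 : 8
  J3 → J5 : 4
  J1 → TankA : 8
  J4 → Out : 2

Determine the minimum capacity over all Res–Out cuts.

Augment Res→J1→TankA→Out: bottleneck 5, flow now 5.
Augment Res→P1→J5→Out: bottleneck 3, flow now 8.
Augment Res→J3→J5→Out: bottleneck 4, flow now 12.
Augment Res→J3→J4→Out: bottleneck 2, flow now 14.
Augment Res→J3→TankA→J1→J5→Out: bottleneck 2, flow now 16. (uses reverse residual edge)
No augmenting path remains; maximum flow = 16.
By max-flow min-cut, the minimum cut capacity equals the max flow.
In the residual graph, reachable from Res: {Res}.
Min-cut edges: Res→J1 (5), Res→P1 (3), Res→J3 (8); capacity 5 + 3 + 8 = 16.

16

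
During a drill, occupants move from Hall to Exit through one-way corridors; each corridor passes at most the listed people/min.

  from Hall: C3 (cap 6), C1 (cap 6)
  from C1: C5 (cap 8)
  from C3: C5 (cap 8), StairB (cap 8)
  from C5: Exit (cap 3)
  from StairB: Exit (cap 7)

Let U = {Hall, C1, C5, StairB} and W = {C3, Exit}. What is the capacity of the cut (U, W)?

16

Edges leaving {Hall, C1, C5, StairB}: Hall→C3 (6), C5→Exit (3), StairB→Exit (7).
Cut capacity = 6 + 3 + 7 = 16.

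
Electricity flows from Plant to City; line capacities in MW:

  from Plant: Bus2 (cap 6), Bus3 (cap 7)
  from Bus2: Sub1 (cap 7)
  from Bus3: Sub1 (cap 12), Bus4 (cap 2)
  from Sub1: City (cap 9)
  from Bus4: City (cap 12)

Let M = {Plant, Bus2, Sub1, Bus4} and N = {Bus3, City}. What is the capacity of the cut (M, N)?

28

Edges leaving {Plant, Bus2, Sub1, Bus4}: Plant→Bus3 (7), Sub1→City (9), Bus4→City (12).
Cut capacity = 7 + 9 + 12 = 28.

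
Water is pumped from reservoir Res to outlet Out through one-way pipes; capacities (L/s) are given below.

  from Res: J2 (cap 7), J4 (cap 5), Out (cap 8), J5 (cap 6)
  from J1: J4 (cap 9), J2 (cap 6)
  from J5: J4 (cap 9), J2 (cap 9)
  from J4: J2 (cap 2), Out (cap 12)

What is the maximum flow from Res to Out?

19

Augment Res→Out: bottleneck 8, flow now 8.
Augment Res→J4→Out: bottleneck 5, flow now 13.
Augment Res→J5→J4→Out: bottleneck 6, flow now 19.
No augmenting path remains; maximum flow = 19.
In the residual graph, reachable from Res: {Res, J2}.
Min-cut edges: Res→J5 (6), Res→J4 (5), Res→Out (8); capacity 6 + 5 + 8 = 19.
This cut is saturated, so no flow can exceed 19.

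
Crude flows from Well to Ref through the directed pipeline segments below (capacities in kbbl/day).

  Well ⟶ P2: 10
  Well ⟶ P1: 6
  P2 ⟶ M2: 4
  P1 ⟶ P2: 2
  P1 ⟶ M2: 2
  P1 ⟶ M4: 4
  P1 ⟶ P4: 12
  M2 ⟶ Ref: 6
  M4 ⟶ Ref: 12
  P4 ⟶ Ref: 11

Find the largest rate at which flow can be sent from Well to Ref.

Augment Well→P2→M2→Ref: bottleneck 4, flow now 4.
Augment Well→P1→M2→Ref: bottleneck 2, flow now 6.
Augment Well→P1→M4→Ref: bottleneck 4, flow now 10.
No augmenting path remains; maximum flow = 10.
In the residual graph, reachable from Well: {Well, P2}.
Min-cut edges: Well→P1 (6), P2→M2 (4); capacity 6 + 4 = 10.
This cut is saturated, so no flow can exceed 10.

10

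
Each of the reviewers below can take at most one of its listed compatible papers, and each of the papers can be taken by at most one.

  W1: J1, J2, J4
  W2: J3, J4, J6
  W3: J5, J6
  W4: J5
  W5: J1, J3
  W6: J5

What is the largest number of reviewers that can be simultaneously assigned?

5

Unit-capacity flow: source→left, listed edges, right→sink; max matching = max flow.
Augmenting path W1→J1 (+1); matched 1.
Augmenting path W2→J3 (+1); matched 2.
Augmenting path W3→J5 (+1); matched 3.
Augmenting path W4→J5→W3→J6 (+1); matched 4.
Augmenting path W5→J1→W1→J2 (+1); matched 5.
No augmenting path remains; maximum matching = 5.
König certificate: {W1, W2, W3, W5, J5} is a vertex cover of size 5 (every listed pair touches it), so no matching can be larger.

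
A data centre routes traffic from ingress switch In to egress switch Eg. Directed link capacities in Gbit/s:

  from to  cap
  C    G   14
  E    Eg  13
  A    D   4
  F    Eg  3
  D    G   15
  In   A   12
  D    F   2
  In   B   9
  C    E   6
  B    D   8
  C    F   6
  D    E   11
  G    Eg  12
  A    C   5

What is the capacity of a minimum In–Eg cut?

Augment In→A→C→E→Eg: bottleneck 5, flow now 5.
Augment In→A→D→E→Eg: bottleneck 4, flow now 9.
Augment In→B→D→E→Eg: bottleneck 4, flow now 13.
Augment In→B→D→F→Eg: bottleneck 2, flow now 15.
Augment In→B→D→G→Eg: bottleneck 2, flow now 17.
No augmenting path remains; maximum flow = 17.
By max-flow min-cut, the minimum cut capacity equals the max flow.
In the residual graph, reachable from In: {In, A, B}.
Min-cut edges: A→C (5), A→D (4), B→D (8); capacity 5 + 4 + 8 = 17.

17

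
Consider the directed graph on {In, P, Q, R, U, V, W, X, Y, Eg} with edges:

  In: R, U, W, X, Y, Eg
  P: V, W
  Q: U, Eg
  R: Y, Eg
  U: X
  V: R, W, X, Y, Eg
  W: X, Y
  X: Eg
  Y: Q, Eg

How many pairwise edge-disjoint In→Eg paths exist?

Assign every edge capacity 1; by Menger, the answer equals the max flow.
Path In→Eg (+1); total 1.
Path In→R→Eg (+1); total 2.
Path In→X→Eg (+1); total 3.
Path In→Y→Eg (+1); total 4.
Path In→W→Y→Q→Eg (+1); total 5.
No residual In→Eg path; max flow = 5.
Certifying cut of size 5: {In→Eg, In→R, In→W, In→Y, X→Eg}.

5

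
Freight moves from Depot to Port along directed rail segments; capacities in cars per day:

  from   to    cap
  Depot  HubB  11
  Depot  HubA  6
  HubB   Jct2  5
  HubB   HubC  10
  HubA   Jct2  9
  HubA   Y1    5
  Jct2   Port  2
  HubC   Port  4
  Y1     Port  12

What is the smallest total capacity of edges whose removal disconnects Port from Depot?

Augment Depot→HubB→Jct2→Port: bottleneck 2, flow now 2.
Augment Depot→HubB→HubC→Port: bottleneck 4, flow now 6.
Augment Depot→HubA→Y1→Port: bottleneck 5, flow now 11.
No augmenting path remains; maximum flow = 11.
By max-flow min-cut, the minimum cut capacity equals the max flow.
In the residual graph, reachable from Depot: {Depot, HubB, HubA, Jct2, HubC}.
Min-cut edges: HubA→Y1 (5), Jct2→Port (2), HubC→Port (4); capacity 5 + 2 + 4 = 11.

11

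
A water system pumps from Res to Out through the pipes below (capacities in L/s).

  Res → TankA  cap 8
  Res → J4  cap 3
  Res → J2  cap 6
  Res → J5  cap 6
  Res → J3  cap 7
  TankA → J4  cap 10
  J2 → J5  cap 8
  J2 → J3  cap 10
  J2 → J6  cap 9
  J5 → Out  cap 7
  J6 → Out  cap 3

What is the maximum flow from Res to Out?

Augment Res→J5→Out: bottleneck 6, flow now 6.
Augment Res→J2→J5→Out: bottleneck 1, flow now 7.
Augment Res→J2→J6→Out: bottleneck 3, flow now 10.
No augmenting path remains; maximum flow = 10.
In the residual graph, reachable from Res: {Res, TankA, J4, J2, J5, J3, J6}.
Min-cut edges: J5→Out (7), J6→Out (3); capacity 7 + 3 = 10.
This cut is saturated, so no flow can exceed 10.

10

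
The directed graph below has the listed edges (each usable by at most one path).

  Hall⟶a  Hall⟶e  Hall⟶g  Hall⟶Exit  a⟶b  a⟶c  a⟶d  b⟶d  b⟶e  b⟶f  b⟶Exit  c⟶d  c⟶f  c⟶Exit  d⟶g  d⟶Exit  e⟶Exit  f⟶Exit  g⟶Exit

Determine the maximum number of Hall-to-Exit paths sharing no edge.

Assign every edge capacity 1; by Menger, the answer equals the max flow.
Path Hall→Exit (+1); total 1.
Path Hall→e→Exit (+1); total 2.
Path Hall→g→Exit (+1); total 3.
Path Hall→a→b→Exit (+1); total 4.
No residual Hall→Exit path; max flow = 4.
Certifying cut of size 4: {Hall→Exit, Hall→a, Hall→e, Hall→g}.

4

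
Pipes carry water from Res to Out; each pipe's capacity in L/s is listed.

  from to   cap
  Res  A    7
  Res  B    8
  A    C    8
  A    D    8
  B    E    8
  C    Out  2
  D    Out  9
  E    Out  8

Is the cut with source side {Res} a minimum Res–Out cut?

Given cut capacity: 7 + 8 = 15.
Augment Res→A→C→Out: bottleneck 2, flow now 2.
Augment Res→A→D→Out: bottleneck 5, flow now 7.
Augment Res→B→E→Out: bottleneck 8, flow now 15.
No augmenting path remains; maximum flow = 15.
Cut capacity 15 equals the max flow, so it is a minimum cut.

Yes — it is a minimum cut (capacity 15).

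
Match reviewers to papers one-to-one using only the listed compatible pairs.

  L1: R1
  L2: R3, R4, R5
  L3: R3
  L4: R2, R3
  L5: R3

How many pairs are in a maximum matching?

Unit-capacity flow: source→left, listed edges, right→sink; max matching = max flow.
Augmenting path L1→R1 (+1); matched 1.
Augmenting path L2→R3 (+1); matched 2.
Augmenting path L4→R2 (+1); matched 3.
Augmenting path L3→R3→L2→R4 (+1); matched 4.
No augmenting path remains; maximum matching = 4.
König certificate: {L1, L2, L4, R3} is a vertex cover of size 4 (every listed pair touches it), so no matching can be larger.

4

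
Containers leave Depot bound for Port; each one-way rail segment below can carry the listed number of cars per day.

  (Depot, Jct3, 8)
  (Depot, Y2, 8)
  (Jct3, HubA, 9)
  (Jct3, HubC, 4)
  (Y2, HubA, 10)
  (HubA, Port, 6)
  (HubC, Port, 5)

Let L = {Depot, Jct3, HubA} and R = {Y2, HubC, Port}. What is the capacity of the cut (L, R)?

18

Edges leaving {Depot, Jct3, HubA}: Depot→Y2 (8), Jct3→HubC (4), HubA→Port (6).
Cut capacity = 8 + 4 + 6 = 18.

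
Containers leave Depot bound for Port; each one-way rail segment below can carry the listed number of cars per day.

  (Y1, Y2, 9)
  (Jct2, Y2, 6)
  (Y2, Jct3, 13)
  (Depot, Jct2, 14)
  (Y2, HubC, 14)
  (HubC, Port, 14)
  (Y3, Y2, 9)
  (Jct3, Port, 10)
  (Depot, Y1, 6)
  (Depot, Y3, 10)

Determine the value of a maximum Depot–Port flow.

Augment Depot→Y3→Y2→Jct3→Port: bottleneck 9, flow now 9.
Augment Depot→Y1→Y2→Jct3→Port: bottleneck 1, flow now 10.
Augment Depot→Y1→Y2→HubC→Port: bottleneck 5, flow now 15.
Augment Depot→Jct2→Y2→HubC→Port: bottleneck 6, flow now 21.
No augmenting path remains; maximum flow = 21.
In the residual graph, reachable from Depot: {Depot, Y3, Jct2}.
Min-cut edges: Depot→Y1 (6), Y3→Y2 (9), Jct2→Y2 (6); capacity 6 + 9 + 6 = 21.
This cut is saturated, so no flow can exceed 21.

21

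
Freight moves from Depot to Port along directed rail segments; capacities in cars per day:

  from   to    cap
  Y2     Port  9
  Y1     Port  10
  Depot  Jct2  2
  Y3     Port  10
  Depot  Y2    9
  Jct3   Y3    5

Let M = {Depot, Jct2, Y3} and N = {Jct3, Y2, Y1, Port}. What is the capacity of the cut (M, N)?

Edges leaving {Depot, Jct2, Y3}: Depot→Y2 (9), Y3→Port (10).
Cut capacity = 9 + 10 = 19.

19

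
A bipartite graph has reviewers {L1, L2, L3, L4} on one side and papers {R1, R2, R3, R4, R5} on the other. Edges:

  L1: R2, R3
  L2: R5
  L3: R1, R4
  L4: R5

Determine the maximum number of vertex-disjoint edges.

3

Unit-capacity flow: source→left, listed edges, right→sink; max matching = max flow.
Augmenting path L1→R2 (+1); matched 1.
Augmenting path L2→R5 (+1); matched 2.
Augmenting path L3→R1 (+1); matched 3.
No augmenting path remains; maximum matching = 3.
König certificate: {L1, L3, R5} is a vertex cover of size 3 (every listed pair touches it), so no matching can be larger.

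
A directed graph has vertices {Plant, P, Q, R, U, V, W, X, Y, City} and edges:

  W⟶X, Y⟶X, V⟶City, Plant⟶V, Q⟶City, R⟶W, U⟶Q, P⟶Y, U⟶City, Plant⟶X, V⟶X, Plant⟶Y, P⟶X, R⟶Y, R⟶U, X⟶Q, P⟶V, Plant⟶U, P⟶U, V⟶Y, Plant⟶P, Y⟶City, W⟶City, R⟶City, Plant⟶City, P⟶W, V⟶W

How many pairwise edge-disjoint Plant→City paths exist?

Assign every edge capacity 1; by Menger, the answer equals the max flow.
Path Plant→City (+1); total 1.
Path Plant→U→City (+1); total 2.
Path Plant→V→City (+1); total 3.
Path Plant→Y→City (+1); total 4.
Path Plant→P→W→City (+1); total 5.
Path Plant→X→Q→City (+1); total 6.
No residual Plant→City path; max flow = 6.
Certifying cut of size 6: {Plant→City, Plant→P, Plant→U, Plant→V, Plant→X, Plant→Y}.

6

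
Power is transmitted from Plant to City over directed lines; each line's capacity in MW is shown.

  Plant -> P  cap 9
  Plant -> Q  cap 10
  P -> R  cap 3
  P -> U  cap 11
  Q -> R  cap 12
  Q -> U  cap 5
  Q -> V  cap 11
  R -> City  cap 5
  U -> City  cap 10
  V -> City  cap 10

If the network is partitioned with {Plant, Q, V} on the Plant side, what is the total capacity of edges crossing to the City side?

Edges leaving {Plant, Q, V}: Plant→P (9), Q→R (12), Q→U (5), V→City (10).
Cut capacity = 9 + 12 + 5 + 10 = 36.

36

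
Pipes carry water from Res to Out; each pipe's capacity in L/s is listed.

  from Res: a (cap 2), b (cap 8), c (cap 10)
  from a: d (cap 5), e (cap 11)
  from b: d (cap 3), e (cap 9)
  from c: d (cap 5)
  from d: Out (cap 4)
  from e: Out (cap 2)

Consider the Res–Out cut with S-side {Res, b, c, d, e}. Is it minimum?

Given cut capacity: 2 + 4 + 2 = 8.
Augment Res→a→d→Out: bottleneck 2, flow now 2.
Augment Res→b→d→Out: bottleneck 2, flow now 4.
Augment Res→b→e→Out: bottleneck 2, flow now 6.
No augmenting path remains; maximum flow = 6.
In the residual graph, reachable from Res: {Res, a, b, c, d, e}.
Min-cut edges: d→Out (4), e→Out (2); capacity 4 + 2 = 6.
Cut capacity 8 exceeds the max flow 6, so it is not minimum.

No — its capacity is 8, but the minimum cut has capacity 6.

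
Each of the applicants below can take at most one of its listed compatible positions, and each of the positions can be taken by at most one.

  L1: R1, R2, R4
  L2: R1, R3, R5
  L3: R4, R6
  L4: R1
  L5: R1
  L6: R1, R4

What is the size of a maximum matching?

5

Unit-capacity flow: source→left, listed edges, right→sink; max matching = max flow.
Augmenting path L1→R1 (+1); matched 1.
Augmenting path L2→R3 (+1); matched 2.
Augmenting path L3→R4 (+1); matched 3.
Augmenting path L4→R1→L1→R2 (+1); matched 4.
Augmenting path L6→R4→L3→R6 (+1); matched 5.
No augmenting path remains; maximum matching = 5.
König certificate: {L1, L2, L3, L6, R1} is a vertex cover of size 5 (every listed pair touches it), so no matching can be larger.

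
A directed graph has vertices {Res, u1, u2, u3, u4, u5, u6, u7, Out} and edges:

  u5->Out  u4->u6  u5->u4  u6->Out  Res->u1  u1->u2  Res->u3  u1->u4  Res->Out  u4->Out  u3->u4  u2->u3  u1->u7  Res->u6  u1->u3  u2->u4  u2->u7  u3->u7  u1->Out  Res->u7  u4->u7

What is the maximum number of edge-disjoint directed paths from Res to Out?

Assign every edge capacity 1; by Menger, the answer equals the max flow.
Path Res→Out (+1); total 1.
Path Res→u1→Out (+1); total 2.
Path Res→u6→Out (+1); total 3.
Path Res→u3→u4→Out (+1); total 4.
No residual Res→Out path; max flow = 4.
Certifying cut of size 4: {Res→Out, Res→u1, Res→u3, Res→u6}.

4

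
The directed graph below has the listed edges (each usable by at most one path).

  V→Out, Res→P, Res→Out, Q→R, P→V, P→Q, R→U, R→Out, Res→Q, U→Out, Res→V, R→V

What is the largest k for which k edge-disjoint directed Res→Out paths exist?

3

Assign every edge capacity 1; by Menger, the answer equals the max flow.
Path Res→Out (+1); total 1.
Path Res→V→Out (+1); total 2.
Path Res→Q→R→Out (+1); total 3.
No residual Res→Out path; max flow = 3.
Certifying cut of size 3: {Q→R, Res→Out, V→Out}.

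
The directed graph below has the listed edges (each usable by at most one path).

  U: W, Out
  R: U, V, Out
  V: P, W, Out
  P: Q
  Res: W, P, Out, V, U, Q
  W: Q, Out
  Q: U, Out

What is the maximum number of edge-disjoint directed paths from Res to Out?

5

Assign every edge capacity 1; by Menger, the answer equals the max flow.
Path Res→Out (+1); total 1.
Path Res→Q→Out (+1); total 2.
Path Res→U→Out (+1); total 3.
Path Res→V→Out (+1); total 4.
Path Res→W→Out (+1); total 5.
No residual Res→Out path; max flow = 5.
Certifying cut of size 5: {Q→Out, Res→Out, Res→V, U→Out, W→Out}.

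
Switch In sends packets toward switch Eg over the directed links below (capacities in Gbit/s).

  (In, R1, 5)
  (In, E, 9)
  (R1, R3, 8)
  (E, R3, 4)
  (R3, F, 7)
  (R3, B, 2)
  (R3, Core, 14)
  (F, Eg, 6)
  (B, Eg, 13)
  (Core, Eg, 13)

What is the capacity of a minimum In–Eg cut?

Augment In→R1→R3→F→Eg: bottleneck 5, flow now 5.
Augment In→E→R3→F→Eg: bottleneck 1, flow now 6.
Augment In→E→R3→B→Eg: bottleneck 2, flow now 8.
Augment In→E→R3→Core→Eg: bottleneck 1, flow now 9.
No augmenting path remains; maximum flow = 9.
By max-flow min-cut, the minimum cut capacity equals the max flow.
In the residual graph, reachable from In: {In, E}.
Min-cut edges: In→R1 (5), E→R3 (4); capacity 5 + 4 = 9.

9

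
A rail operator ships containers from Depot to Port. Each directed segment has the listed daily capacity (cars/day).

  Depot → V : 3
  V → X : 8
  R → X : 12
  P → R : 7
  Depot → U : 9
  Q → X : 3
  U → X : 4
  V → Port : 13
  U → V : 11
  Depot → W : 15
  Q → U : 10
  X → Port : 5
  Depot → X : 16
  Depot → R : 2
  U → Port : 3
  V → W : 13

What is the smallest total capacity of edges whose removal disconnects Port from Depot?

Augment Depot→U→Port: bottleneck 3, flow now 3.
Augment Depot→V→Port: bottleneck 3, flow now 6.
Augment Depot→X→Port: bottleneck 5, flow now 11.
Augment Depot→U→V→Port: bottleneck 6, flow now 17.
No augmenting path remains; maximum flow = 17.
By max-flow min-cut, the minimum cut capacity equals the max flow.
In the residual graph, reachable from Depot: {Depot, R, W, X}.
Min-cut edges: Depot→U (9), Depot→V (3), X→Port (5); capacity 9 + 3 + 5 = 17.

17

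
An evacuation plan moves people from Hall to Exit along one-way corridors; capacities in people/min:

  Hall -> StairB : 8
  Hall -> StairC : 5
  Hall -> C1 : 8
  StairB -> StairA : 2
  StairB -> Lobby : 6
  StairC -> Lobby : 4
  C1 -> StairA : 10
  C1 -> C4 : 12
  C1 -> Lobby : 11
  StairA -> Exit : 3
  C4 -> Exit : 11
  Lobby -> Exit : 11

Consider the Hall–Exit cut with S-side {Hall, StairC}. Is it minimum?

Given cut capacity: 8 + 8 + 4 = 20.
Augment Hall→StairB→StairA→Exit: bottleneck 2, flow now 2.
Augment Hall→StairB→Lobby→Exit: bottleneck 6, flow now 8.
Augment Hall→StairC→Lobby→Exit: bottleneck 4, flow now 12.
Augment Hall→C1→StairA→Exit: bottleneck 1, flow now 13.
Augment Hall→C1→C4→Exit: bottleneck 7, flow now 20.
No augmenting path remains; maximum flow = 20.
Cut capacity 20 equals the max flow, so it is a minimum cut.

Yes — it is a minimum cut (capacity 20).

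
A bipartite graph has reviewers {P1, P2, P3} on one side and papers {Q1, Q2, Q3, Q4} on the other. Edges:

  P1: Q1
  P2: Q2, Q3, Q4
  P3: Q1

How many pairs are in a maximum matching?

2

Unit-capacity flow: source→left, listed edges, right→sink; max matching = max flow.
Augmenting path P1→Q1 (+1); matched 1.
Augmenting path P2→Q2 (+1); matched 2.
No augmenting path remains; maximum matching = 2.
König certificate: {P2, Q1} is a vertex cover of size 2 (every listed pair touches it), so no matching can be larger.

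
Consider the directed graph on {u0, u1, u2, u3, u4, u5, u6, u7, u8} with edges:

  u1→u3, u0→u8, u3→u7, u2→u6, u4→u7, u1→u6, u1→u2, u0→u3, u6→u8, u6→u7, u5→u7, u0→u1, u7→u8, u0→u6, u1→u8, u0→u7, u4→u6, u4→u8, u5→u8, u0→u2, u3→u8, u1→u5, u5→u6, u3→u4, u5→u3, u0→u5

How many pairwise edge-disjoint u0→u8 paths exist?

Assign every edge capacity 1; by Menger, the answer equals the max flow.
Path u0→u8 (+1); total 1.
Path u0→u1→u8 (+1); total 2.
Path u0→u3→u8 (+1); total 3.
Path u0→u5→u8 (+1); total 4.
Path u0→u6→u8 (+1); total 5.
Path u0→u7→u8 (+1); total 6.
No residual u0→u8 path; max flow = 6.
Certifying cut of size 6: {u0→u1, u0→u3, u0→u5, u0→u8, u6→u8, u7→u8}.

6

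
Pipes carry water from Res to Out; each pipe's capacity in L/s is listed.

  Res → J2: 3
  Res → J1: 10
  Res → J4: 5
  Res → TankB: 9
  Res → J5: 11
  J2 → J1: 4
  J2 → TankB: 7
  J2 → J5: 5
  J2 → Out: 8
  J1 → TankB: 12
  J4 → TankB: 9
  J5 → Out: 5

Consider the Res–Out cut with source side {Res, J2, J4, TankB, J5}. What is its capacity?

27

Edges leaving {Res, J2, J4, TankB, J5}: Res→J1 (10), J2→J1 (4), J2→Out (8), J5→Out (5).
Cut capacity = 10 + 4 + 8 + 5 = 27.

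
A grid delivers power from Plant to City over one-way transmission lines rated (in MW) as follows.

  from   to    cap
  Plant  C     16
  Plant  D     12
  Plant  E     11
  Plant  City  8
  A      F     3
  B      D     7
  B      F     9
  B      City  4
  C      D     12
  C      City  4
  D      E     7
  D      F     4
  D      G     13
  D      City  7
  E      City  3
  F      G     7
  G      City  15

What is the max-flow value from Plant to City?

Augment Plant→City: bottleneck 8, flow now 8.
Augment Plant→C→City: bottleneck 4, flow now 12.
Augment Plant→D→City: bottleneck 7, flow now 19.
Augment Plant→E→City: bottleneck 3, flow now 22.
Augment Plant→D→G→City: bottleneck 5, flow now 27.
Augment Plant→C→D→G→City: bottleneck 8, flow now 35.
Augment Plant→C→D→F→G→City: bottleneck 2, flow now 37.
No augmenting path remains; maximum flow = 37.
In the residual graph, reachable from Plant: {Plant, C, D, E, F, G}.
Min-cut edges: Plant→City (8), C→City (4), D→City (7), E→City (3), G→City (15); capacity 8 + 4 + 7 + 3 + 15 = 37.
This cut is saturated, so no flow can exceed 37.

37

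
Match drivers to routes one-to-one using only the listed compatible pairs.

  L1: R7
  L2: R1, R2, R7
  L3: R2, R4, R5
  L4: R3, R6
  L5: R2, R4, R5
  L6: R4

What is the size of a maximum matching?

Unit-capacity flow: source→left, listed edges, right→sink; max matching = max flow.
Augmenting path L1→R7 (+1); matched 1.
Augmenting path L2→R1 (+1); matched 2.
Augmenting path L3→R2 (+1); matched 3.
Augmenting path L4→R3 (+1); matched 4.
Augmenting path L5→R4 (+1); matched 5.
Augmenting path L6→R4→L5→R5 (+1); matched 6.
No augmenting path remains; maximum matching = 6.
König certificate: {L1, L2, L3, L4, L5, L6} is a vertex cover of size 6 (every listed pair touches it), so no matching can be larger.

6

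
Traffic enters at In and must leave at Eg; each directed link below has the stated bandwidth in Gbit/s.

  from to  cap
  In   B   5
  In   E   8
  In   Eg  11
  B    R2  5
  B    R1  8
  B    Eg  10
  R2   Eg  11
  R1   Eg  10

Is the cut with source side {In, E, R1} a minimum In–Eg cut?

Given cut capacity: 5 + 11 + 10 = 26.
Augment In→Eg: bottleneck 11, flow now 11.
Augment In→B→Eg: bottleneck 5, flow now 16.
No augmenting path remains; maximum flow = 16.
In the residual graph, reachable from In: {In, E}.
Min-cut edges: In→B (5), In→Eg (11); capacity 5 + 11 = 16.
Cut capacity 26 exceeds the max flow 16, so it is not minimum.

No — its capacity is 26, but the minimum cut has capacity 16.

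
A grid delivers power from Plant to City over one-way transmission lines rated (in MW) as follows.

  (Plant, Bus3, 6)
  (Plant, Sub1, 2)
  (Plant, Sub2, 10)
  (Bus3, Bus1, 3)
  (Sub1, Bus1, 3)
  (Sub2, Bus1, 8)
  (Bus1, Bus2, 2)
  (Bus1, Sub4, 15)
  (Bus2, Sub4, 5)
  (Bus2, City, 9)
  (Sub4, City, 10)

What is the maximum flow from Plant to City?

12

Augment Plant→Bus3→Bus1→Bus2→City: bottleneck 2, flow now 2.
Augment Plant→Bus3→Bus1→Sub4→City: bottleneck 1, flow now 3.
Augment Plant→Sub1→Bus1→Sub4→City: bottleneck 2, flow now 5.
Augment Plant→Sub2→Bus1→Sub4→City: bottleneck 7, flow now 12.
No augmenting path remains; maximum flow = 12.
In the residual graph, reachable from Plant: {Plant, Bus3, Sub1, Sub2, Bus1, Sub4}.
Min-cut edges: Bus1→Bus2 (2), Sub4→City (10); capacity 2 + 10 = 12.
This cut is saturated, so no flow can exceed 12.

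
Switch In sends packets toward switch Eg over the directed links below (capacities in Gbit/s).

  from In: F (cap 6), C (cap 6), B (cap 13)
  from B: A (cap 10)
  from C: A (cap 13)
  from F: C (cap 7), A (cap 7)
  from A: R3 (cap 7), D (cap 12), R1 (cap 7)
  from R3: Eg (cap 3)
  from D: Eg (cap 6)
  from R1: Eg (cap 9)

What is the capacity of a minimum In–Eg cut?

16

Augment In→B→A→R3→Eg: bottleneck 3, flow now 3.
Augment In→B→A→D→Eg: bottleneck 6, flow now 9.
Augment In→B→A→R1→Eg: bottleneck 1, flow now 10.
Augment In→C→A→R1→Eg: bottleneck 6, flow now 16.
No augmenting path remains; maximum flow = 16.
By max-flow min-cut, the minimum cut capacity equals the max flow.
In the residual graph, reachable from In: {In, B, C, F, A, R3, D}.
Min-cut edges: A→R1 (7), R3→Eg (3), D→Eg (6); capacity 7 + 3 + 6 = 16.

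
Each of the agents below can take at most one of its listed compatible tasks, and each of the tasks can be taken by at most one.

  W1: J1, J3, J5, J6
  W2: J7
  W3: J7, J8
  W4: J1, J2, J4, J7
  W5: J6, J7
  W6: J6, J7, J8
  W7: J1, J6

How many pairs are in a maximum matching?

6

Unit-capacity flow: source→left, listed edges, right→sink; max matching = max flow.
Augmenting path W1→J1 (+1); matched 1.
Augmenting path W2→J7 (+1); matched 2.
Augmenting path W3→J8 (+1); matched 3.
Augmenting path W4→J2 (+1); matched 4.
Augmenting path W5→J6 (+1); matched 5.
Augmenting path W7→J1→W1→J3 (+1); matched 6.
No augmenting path remains; maximum matching = 6.
König certificate: {W1, W4, W7, J6, J7, J8} is a vertex cover of size 6 (every listed pair touches it), so no matching can be larger.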